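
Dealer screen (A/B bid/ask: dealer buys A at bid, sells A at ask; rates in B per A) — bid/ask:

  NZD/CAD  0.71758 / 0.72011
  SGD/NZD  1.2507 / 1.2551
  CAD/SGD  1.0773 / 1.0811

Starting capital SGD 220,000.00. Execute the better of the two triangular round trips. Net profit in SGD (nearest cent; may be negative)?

Best loop SGD → CAD → NZD → SGD:
SGD 220,000.00 ÷ 1.0811 (buy CAD at ask) = CAD 203,496.44
CAD 203,496.44 ÷ 0.72011 (buy NZD at ask) = NZD 282,590.77
NZD 282,590.77 ÷ 1.2551 (buy SGD at ask) = SGD 225,153.99

Net profit: SGD 5,153.99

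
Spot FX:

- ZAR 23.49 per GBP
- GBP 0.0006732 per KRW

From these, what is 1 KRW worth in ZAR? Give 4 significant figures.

1 KRW × 0.0006732 = 0.0006732 GBP
0.0006732 GBP × 23.49 = 0.0158135 ZAR

KRW/ZAR = 0.01581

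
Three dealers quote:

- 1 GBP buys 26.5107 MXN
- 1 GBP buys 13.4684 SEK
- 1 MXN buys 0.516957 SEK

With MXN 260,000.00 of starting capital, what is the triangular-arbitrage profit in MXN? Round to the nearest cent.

Profitable loop is MXN → SEK → GBP → MXN:
MXN 260,000.00 × 0.516957 = SEK 134,408.82
SEK 134,408.82 ÷ 13.4684 = GBP 9,979.57
GBP 9,979.57 × 26.5107 = MXN 264,565.35
Profit = MXN 264,565.35 − MXN 260,000.00

Profit: MXN 4,565.35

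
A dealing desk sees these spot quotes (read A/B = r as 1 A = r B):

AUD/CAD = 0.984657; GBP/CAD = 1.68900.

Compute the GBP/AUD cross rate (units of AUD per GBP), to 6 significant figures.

GBP/AUD = 1.71532

1 GBP × 1.68900 = 1.689 CAD
1.689 CAD ÷ 0.984657 = 1.71532 AUD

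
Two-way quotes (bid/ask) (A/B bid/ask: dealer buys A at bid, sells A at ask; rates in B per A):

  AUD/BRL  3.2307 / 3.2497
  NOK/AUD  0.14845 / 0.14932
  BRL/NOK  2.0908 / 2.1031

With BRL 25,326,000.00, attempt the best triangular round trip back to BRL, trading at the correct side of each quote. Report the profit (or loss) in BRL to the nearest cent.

Best loop BRL → NOK → AUD → BRL:
BRL 25,326,000.00 × 2.0908 (sell BRL at bid) = NOK 52,951,600.80
NOK 52,951,600.80 × 0.14845 (sell NOK at bid) = AUD 7,860,665.14
AUD 7,860,665.14 × 3.2307 (sell AUD at bid) = BRL 25,395,450.86

Net profit: BRL 69,450.86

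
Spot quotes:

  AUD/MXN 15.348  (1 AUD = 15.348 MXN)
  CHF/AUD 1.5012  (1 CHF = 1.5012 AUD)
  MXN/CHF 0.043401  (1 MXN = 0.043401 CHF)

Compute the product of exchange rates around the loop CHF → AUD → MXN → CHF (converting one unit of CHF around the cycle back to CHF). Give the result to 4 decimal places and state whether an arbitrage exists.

1.0000 (no arbitrage)

Around CHF → AUD → MXN → CHF: 1 × 1.5012 × 15.348 × 0.043401 = 0.999977
Product ≈ 1 (deviation 0.002%, within rounding noise).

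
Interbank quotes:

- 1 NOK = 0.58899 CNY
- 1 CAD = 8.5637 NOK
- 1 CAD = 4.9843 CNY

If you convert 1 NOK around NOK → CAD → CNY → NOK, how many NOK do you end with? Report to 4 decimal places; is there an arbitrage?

0.9882 (arbitrage exists)

Around NOK → CAD → CNY → NOK: 1 ÷ 8.5637 × 4.9843 ÷ 0.58899 = 0.988177
Product < 1; profitable direction is NOK → CNY → CAD → NOK.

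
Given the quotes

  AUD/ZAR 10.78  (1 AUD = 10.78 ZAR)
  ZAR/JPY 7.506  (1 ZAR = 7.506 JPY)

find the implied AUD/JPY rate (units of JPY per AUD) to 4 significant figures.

1 AUD × 10.78 = 10.78 ZAR
10.78 ZAR × 7.506 = 80.9147 JPY

AUD/JPY = 80.91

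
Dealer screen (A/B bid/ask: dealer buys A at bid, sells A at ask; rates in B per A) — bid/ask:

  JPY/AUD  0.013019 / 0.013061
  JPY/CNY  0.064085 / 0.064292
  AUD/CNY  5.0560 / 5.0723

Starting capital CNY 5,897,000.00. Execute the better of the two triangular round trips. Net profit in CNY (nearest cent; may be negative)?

Best loop CNY → JPY → AUD → CNY:
CNY 5,897,000.00 ÷ 0.064292 (buy JPY at ask) = JPY 91,722,143
JPY 91,722,143 × 0.013019 (sell JPY at bid) = AUD 1,194,130.58
AUD 1,194,130.58 × 5.0560 (sell AUD at bid) = CNY 6,037,524.19

Net profit: CNY 140,524.19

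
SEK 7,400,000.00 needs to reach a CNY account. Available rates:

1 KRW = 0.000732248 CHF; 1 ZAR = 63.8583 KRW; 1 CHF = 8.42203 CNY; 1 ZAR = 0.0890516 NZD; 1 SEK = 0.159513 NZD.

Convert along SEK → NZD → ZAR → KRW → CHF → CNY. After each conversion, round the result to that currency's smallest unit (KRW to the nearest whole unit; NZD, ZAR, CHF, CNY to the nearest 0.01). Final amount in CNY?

CNY 5,220,094.97

SEK 7,400,000.00 × 0.159513 = NZD 1,180,396.20
NZD 1,180,396.20 ÷ 0.0890516 = ZAR 13,255,193.62
ZAR 13,255,193.62 × 63.8583 = KRW 846,454,131
KRW 846,454,131 × 0.000732248 = CHF 619,814.34
CHF 619,814.34 × 8.42203 = CNY 5,220,094.97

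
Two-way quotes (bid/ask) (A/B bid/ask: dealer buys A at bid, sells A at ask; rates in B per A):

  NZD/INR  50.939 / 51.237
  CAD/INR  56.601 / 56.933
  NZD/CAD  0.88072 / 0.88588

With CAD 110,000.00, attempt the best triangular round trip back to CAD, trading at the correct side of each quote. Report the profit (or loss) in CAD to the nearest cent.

Best loop CAD → NZD → INR → CAD:
CAD 110,000.00 ÷ 0.88588 (buy NZD at ask) = NZD 124,170.32
NZD 124,170.32 × 50.939 (sell NZD at bid) = INR 6,325,111.75
INR 6,325,111.75 ÷ 56.933 (buy CAD at ask) = CAD 111,097.46

Net profit: CAD 1,097.46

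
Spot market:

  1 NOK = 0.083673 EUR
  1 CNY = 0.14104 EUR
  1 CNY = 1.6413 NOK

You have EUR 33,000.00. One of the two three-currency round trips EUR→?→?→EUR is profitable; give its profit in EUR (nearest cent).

Profitable loop is EUR → NOK → CNY → EUR:
EUR 33,000.00 ÷ 0.083673 = NOK 394,392.46
NOK 394,392.46 ÷ 1.6413 = CNY 240,292.73
CNY 240,292.73 × 0.14104 = EUR 33,890.89
Profit = EUR 33,890.89 − EUR 33,000.00

Profit: EUR 890.89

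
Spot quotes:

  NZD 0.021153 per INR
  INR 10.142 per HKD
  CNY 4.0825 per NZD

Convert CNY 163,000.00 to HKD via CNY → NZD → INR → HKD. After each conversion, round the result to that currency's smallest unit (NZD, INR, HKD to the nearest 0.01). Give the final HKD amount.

HKD 186,108.36

CNY 163,000.00 ÷ 4.0825 = NZD 39,926.52
NZD 39,926.52 ÷ 0.021153 = INR 1,887,510.99
INR 1,887,510.99 ÷ 10.142 = HKD 186,108.36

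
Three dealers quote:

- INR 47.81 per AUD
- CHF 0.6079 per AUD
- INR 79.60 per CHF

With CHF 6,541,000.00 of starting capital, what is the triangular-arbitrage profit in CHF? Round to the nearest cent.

Profitable loop is CHF → INR → AUD → CHF:
CHF 6,541,000.00 × 79.60 = INR 520,663,600.00
INR 520,663,600.00 ÷ 47.81 = AUD 10,890,265.63
AUD 10,890,265.63 × 0.6079 = CHF 6,620,192.48
Profit = CHF 6,620,192.48 − CHF 6,541,000.00

Profit: CHF 79,192.48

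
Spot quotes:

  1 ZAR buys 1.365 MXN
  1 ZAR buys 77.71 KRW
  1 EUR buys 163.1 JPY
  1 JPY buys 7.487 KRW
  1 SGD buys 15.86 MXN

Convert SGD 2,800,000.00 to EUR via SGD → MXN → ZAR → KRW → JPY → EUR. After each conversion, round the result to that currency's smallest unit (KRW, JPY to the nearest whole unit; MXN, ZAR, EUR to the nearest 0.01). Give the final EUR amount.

EUR 2,070,349.56

SGD 2,800,000.00 × 15.86 = MXN 44,408,000.00
MXN 44,408,000.00 ÷ 1.365 = ZAR 32,533,333.33
ZAR 32,533,333.33 × 77.71 = KRW 2,528,165,333
KRW 2,528,165,333 ÷ 7.487 = JPY 337,674,013
JPY 337,674,013 ÷ 163.1 = EUR 2,070,349.56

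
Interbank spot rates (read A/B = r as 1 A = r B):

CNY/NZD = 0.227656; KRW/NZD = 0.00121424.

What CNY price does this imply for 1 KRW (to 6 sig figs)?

1 KRW × 0.00121424 = 0.00121424 NZD
0.00121424 NZD ÷ 0.227656 = 0.00533366 CNY

KRW/CNY = 0.00533366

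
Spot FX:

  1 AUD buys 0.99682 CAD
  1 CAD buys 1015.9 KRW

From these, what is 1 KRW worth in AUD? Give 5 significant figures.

KRW/AUD = 0.00098749

1 KRW ÷ 1015.9 = 0.000984349 CAD
0.000984349 CAD ÷ 0.99682 = 0.000987489 AUD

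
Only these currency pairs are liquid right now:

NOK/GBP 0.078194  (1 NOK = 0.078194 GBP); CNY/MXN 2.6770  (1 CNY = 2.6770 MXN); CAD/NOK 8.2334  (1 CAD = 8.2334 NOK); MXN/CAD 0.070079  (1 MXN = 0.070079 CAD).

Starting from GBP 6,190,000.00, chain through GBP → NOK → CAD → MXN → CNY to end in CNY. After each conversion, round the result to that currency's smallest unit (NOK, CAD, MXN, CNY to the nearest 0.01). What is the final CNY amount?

GBP 6,190,000.00 ÷ 0.078194 = NOK 79,162,084.05
NOK 79,162,084.05 ÷ 8.2334 = CAD 9,614,750.17
CAD 9,614,750.17 ÷ 0.070079 = MXN 137,198,735.28
MXN 137,198,735.28 ÷ 2.6770 = CNY 51,250,928.38

CNY 51,250,928.38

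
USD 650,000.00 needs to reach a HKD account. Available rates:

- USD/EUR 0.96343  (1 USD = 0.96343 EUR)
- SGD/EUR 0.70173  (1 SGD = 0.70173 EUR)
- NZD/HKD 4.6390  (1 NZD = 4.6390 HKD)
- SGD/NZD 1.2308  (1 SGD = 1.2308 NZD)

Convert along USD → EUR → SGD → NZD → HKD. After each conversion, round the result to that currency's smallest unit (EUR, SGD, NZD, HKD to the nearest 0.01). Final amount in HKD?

HKD 5,095,365.48

USD 650,000.00 × 0.96343 = EUR 626,229.50
EUR 626,229.50 ÷ 0.70173 = SGD 892,408.05
SGD 892,408.05 × 1.2308 = NZD 1,098,375.83
NZD 1,098,375.83 × 4.6390 = HKD 5,095,365.48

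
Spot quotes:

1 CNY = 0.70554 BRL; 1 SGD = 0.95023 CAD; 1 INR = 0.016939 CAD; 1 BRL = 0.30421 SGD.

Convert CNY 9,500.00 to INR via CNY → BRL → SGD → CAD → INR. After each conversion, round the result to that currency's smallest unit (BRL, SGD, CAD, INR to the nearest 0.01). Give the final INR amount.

INR 114,382.79

CNY 9,500.00 × 0.70554 = BRL 6,702.63
BRL 6,702.63 × 0.30421 = SGD 2,039.01
SGD 2,039.01 × 0.95023 = CAD 1,937.53
CAD 1,937.53 ÷ 0.016939 = INR 114,382.79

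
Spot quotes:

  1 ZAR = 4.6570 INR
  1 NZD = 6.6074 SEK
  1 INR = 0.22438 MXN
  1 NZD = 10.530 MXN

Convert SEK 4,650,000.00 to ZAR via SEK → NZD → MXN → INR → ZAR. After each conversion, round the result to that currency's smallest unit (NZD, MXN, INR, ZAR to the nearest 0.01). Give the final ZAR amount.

SEK 4,650,000.00 ÷ 6.6074 = NZD 703,756.39
NZD 703,756.39 × 10.530 = MXN 7,410,554.79
MXN 7,410,554.79 ÷ 0.22438 = INR 33,026,806.27
INR 33,026,806.27 ÷ 4.6570 = ZAR 7,091,863.06

ZAR 7,091,863.06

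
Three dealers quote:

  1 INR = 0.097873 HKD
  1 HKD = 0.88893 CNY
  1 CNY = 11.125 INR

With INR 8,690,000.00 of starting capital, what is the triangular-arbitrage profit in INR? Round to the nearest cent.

Profit: INR 288,200.36

Profitable loop is INR → CNY → HKD → INR:
INR 8,690,000.00 ÷ 11.125 = CNY 781,123.60
CNY 781,123.60 ÷ 0.88893 = HKD 878,723.40
HKD 878,723.40 ÷ 0.097873 = INR 8,978,200.36
Profit = INR 8,978,200.36 − INR 8,690,000.00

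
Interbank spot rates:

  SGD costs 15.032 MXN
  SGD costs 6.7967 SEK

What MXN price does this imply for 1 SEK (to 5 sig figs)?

1 SEK ÷ 6.7967 = 0.14713 SGD
0.14713 SGD × 15.032 = 2.21166 MXN

SEK/MXN = 2.2117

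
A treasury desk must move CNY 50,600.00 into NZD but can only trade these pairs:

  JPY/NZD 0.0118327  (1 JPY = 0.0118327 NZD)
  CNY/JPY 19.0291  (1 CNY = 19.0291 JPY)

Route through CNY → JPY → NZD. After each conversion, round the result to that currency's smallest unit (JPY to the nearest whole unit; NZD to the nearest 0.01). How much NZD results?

NZD 11,393.38

CNY 50,600.00 × 19.0291 = JPY 962,872
JPY 962,872 × 0.0118327 = NZD 11,393.38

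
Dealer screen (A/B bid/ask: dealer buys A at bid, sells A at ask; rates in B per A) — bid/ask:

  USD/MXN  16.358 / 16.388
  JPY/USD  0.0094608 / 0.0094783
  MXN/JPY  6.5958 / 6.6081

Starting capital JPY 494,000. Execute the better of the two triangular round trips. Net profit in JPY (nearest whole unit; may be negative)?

Net profit: JPY 10,258

Best loop JPY → USD → MXN → JPY:
JPY 494,000 × 0.0094608 (sell JPY at bid) = USD 4,673.64
USD 4,673.64 × 16.358 (sell USD at bid) = MXN 76,451.32
MXN 76,451.32 × 6.5958 (sell MXN at bid) = JPY 504,258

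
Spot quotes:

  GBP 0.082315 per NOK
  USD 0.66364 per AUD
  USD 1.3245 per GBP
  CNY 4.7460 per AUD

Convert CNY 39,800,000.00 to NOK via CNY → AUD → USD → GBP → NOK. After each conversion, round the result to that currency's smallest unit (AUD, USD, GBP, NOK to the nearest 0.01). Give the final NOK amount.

NOK 51,045,439.47

CNY 39,800,000.00 ÷ 4.7460 = AUD 8,386,009.27
AUD 8,386,009.27 × 0.66364 = USD 5,565,291.19
USD 5,565,291.19 ÷ 1.3245 = GBP 4,201,805.35
GBP 4,201,805.35 ÷ 0.082315 = NOK 51,045,439.47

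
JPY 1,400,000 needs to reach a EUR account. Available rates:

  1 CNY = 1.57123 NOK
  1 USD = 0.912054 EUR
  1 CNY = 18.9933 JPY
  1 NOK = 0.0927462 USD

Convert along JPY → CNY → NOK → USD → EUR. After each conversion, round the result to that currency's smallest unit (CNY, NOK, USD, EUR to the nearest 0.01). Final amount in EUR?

EUR 9,796.79

JPY 1,400,000 ÷ 18.9933 = CNY 73,710.20
CNY 73,710.20 × 1.57123 = NOK 115,815.68
NOK 115,815.68 × 0.0927462 = USD 10,741.46
USD 10,741.46 × 0.912054 = EUR 9,796.79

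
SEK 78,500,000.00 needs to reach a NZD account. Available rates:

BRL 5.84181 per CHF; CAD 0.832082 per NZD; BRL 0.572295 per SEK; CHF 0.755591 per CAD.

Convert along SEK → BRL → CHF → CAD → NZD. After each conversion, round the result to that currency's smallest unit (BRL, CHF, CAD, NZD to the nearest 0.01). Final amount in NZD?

SEK 78,500,000.00 × 0.572295 = BRL 44,925,157.50
BRL 44,925,157.50 ÷ 5.84181 = CHF 7,690,280.50
CHF 7,690,280.50 ÷ 0.755591 = CAD 10,177,834.97
CAD 10,177,834.97 ÷ 0.832082 = NZD 12,231,769.19

NZD 12,231,769.19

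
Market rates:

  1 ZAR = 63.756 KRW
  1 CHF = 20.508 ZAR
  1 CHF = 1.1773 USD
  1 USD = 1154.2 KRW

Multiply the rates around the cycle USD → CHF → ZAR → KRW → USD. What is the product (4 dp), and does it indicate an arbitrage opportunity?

0.9622 (arbitrage exists)

Around USD → CHF → ZAR → KRW → USD: 1 ÷ 1.1773 × 20.508 × 63.756 ÷ 1154.2 = 0.962224
Product < 1; profitable direction is USD → KRW → ZAR → CHF → USD.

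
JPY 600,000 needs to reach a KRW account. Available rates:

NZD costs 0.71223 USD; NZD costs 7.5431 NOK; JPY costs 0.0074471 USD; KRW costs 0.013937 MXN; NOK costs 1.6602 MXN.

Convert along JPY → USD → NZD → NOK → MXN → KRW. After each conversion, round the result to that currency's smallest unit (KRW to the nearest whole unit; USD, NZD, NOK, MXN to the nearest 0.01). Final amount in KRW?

JPY 600,000 × 0.0074471 = USD 4,468.26
USD 4,468.26 ÷ 0.71223 = NZD 6,273.62
NZD 6,273.62 × 7.5431 = NOK 47,322.54
NOK 47,322.54 × 1.6602 = MXN 78,564.88
MXN 78,564.88 ÷ 0.013937 = KRW 5,637,144

KRW 5,637,144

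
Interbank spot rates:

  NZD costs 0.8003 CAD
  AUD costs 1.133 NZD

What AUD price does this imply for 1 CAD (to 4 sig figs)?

CAD/AUD = 1.103

1 CAD ÷ 0.8003 = 1.24953 NZD
1.24953 NZD ÷ 1.133 = 1.10285 AUD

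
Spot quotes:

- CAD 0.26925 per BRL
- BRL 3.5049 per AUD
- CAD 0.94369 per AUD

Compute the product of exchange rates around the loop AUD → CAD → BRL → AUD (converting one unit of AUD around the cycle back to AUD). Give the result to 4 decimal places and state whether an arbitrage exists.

Around AUD → CAD → BRL → AUD: 1 × 0.94369 ÷ 0.26925 ÷ 3.5049 = 0.999995
Product ≈ 1 (deviation 0.000%, within rounding noise).

1.0000 (no arbitrage)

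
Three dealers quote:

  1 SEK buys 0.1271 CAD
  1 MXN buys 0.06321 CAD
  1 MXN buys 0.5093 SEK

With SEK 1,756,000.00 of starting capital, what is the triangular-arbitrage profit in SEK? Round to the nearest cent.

Profit: SEK 42,282.62

Profitable loop is SEK → CAD → MXN → SEK:
SEK 1,756,000.00 × 0.1271 = CAD 223,187.60
CAD 223,187.60 ÷ 0.06321 = MXN 3,530,890.68
MXN 3,530,890.68 × 0.5093 = SEK 1,798,282.62
Profit = SEK 1,798,282.62 − SEK 1,756,000.00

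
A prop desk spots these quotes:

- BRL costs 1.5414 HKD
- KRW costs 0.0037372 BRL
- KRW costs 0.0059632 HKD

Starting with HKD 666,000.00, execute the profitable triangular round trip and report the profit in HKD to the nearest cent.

Profitable loop is HKD → BRL → KRW → HKD:
HKD 666,000.00 ÷ 1.5414 = BRL 432,074.74
BRL 432,074.74 ÷ 0.0037372 = KRW 115,614,561
KRW 115,614,561 × 0.0059632 = HKD 689,432.75
Profit = HKD 689,432.75 − HKD 666,000.00

Profit: HKD 23,432.75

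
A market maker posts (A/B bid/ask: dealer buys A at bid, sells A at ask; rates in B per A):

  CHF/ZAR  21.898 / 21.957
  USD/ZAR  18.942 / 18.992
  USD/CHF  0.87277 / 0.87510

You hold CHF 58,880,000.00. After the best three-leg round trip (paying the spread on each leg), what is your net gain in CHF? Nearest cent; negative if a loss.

Best loop CHF → ZAR → USD → CHF:
CHF 58,880,000.00 × 21.898 (sell CHF at bid) = ZAR 1,289,354,240.00
ZAR 1,289,354,240.00 ÷ 18.992 (buy USD at ask) = USD 67,889,334.46
USD 67,889,334.46 × 0.87277 (sell USD at bid) = CHF 59,251,774.43

Net profit: CHF 371,774.43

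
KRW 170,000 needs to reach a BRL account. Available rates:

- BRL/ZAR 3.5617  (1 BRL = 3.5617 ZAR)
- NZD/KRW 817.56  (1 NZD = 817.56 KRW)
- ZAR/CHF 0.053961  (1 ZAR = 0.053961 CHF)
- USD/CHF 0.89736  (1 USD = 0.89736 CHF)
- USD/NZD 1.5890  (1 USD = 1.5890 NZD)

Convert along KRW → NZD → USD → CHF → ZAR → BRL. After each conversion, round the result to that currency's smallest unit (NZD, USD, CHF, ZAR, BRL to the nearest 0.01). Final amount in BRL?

KRW 170,000 ÷ 817.56 = NZD 207.94
NZD 207.94 ÷ 1.5890 = USD 130.86
USD 130.86 × 0.89736 = CHF 117.43
CHF 117.43 ÷ 0.053961 = ZAR 2,176.20
ZAR 2,176.20 ÷ 3.5617 = BRL 611.00

BRL 611.00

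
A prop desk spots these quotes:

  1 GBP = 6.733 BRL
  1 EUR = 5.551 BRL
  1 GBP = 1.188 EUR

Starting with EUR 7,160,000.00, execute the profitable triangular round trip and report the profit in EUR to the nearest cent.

Profitable loop is EUR → GBP → BRL → EUR:
EUR 7,160,000.00 ÷ 1.188 = GBP 6,026,936.03
GBP 6,026,936.03 × 6.733 = BRL 40,579,360.27
BRL 40,579,360.27 ÷ 5.551 = EUR 7,310,279.28
Profit = EUR 7,310,279.28 − EUR 7,160,000.00

Profit: EUR 150,279.28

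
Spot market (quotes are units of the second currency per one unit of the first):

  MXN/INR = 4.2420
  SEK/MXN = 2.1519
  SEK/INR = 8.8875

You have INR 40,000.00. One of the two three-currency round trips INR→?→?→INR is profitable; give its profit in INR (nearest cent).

Profitable loop is INR → SEK → MXN → INR:
INR 40,000.00 ÷ 8.8875 = SEK 4,500.70
SEK 4,500.70 × 2.1519 = MXN 9,685.06
MXN 9,685.06 × 4.2420 = INR 41,084.04
Profit = INR 41,084.04 − INR 40,000.00

Profit: INR 1,084.04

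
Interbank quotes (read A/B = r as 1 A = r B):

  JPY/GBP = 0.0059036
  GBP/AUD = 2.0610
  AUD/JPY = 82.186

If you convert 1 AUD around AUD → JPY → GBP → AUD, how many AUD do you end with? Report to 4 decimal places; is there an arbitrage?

Around AUD → JPY → GBP → AUD: 1 × 82.186 × 0.0059036 × 2.0610 = 0.999983
Product ≈ 1 (deviation 0.002%, within rounding noise).

1.0000 (no arbitrage)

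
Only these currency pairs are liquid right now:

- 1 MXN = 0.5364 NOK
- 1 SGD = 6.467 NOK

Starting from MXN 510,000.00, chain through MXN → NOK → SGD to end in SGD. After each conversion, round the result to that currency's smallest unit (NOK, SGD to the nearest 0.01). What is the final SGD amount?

SGD 42,301.53

MXN 510,000.00 × 0.5364 = NOK 273,564.00
NOK 273,564.00 ÷ 6.467 = SGD 42,301.53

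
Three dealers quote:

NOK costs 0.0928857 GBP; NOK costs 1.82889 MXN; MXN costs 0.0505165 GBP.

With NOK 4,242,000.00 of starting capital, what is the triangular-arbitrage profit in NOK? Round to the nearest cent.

Profit: NOK 22,800.14

Profitable loop is NOK → GBP → MXN → NOK:
NOK 4,242,000.00 × 0.0928857 = GBP 394,021.14
GBP 394,021.14 ÷ 0.0505165 = MXN 7,799,850.33
MXN 7,799,850.33 ÷ 1.82889 = NOK 4,264,800.14
Profit = NOK 4,264,800.14 − NOK 4,242,000.00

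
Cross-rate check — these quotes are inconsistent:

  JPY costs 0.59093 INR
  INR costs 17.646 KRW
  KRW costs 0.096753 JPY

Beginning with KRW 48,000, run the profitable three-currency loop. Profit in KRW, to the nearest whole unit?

Profitable loop is KRW → JPY → INR → KRW:
KRW 48,000 × 0.096753 = JPY 4,644
JPY 4,644 × 0.59093 = INR 2,744.36
INR 2,744.36 × 17.646 = KRW 48,427
Profit = KRW 48,427 − KRW 48,000

Profit: KRW 427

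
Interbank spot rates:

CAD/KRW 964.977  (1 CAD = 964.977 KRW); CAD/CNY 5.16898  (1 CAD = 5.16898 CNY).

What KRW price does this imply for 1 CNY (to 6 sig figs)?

CNY/KRW = 186.686

1 CNY ÷ 5.16898 = 0.193462 CAD
0.193462 CAD × 964.977 = 186.686 KRW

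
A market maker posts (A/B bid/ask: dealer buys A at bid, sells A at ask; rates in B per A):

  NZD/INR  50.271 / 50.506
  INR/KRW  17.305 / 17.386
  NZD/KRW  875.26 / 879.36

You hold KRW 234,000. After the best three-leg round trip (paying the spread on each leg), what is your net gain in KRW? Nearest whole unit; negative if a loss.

Net result: KRW -756 (no profitable arbitrage after spreads)

Best loop KRW → INR → NZD → KRW:
KRW 234,000 ÷ 17.386 (buy INR at ask) = INR 13,459.11
INR 13,459.11 ÷ 50.506 (buy NZD at ask) = NZD 266.49
NZD 266.49 × 875.26 (sell NZD at bid) = KRW 233,244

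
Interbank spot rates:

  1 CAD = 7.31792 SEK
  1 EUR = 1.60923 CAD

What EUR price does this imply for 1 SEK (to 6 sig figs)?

1 SEK ÷ 7.31792 = 0.136651 CAD
0.136651 CAD ÷ 1.60923 = 0.0849169 EUR

SEK/EUR = 0.0849169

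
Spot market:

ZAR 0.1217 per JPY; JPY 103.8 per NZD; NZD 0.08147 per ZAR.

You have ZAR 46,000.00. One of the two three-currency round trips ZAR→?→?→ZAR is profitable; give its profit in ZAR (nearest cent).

Profitable loop is ZAR → NZD → JPY → ZAR:
ZAR 46,000.00 × 0.08147 = NZD 3,747.62
NZD 3,747.62 × 103.8 = JPY 389,003
JPY 389,003 × 0.1217 = ZAR 47,341.66
Profit = ZAR 47,341.66 − ZAR 46,000.00

Profit: ZAR 1,341.66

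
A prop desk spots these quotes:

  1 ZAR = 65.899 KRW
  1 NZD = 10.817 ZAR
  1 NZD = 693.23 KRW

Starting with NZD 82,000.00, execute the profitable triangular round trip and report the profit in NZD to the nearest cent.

Profitable loop is NZD → ZAR → KRW → NZD:
NZD 82,000.00 × 10.817 = ZAR 886,994.00
ZAR 886,994.00 × 65.899 = KRW 58,452,018
KRW 58,452,018 ÷ 693.23 = NZD 84,318.36
Profit = NZD 84,318.36 − NZD 82,000.00

Profit: NZD 2,318.36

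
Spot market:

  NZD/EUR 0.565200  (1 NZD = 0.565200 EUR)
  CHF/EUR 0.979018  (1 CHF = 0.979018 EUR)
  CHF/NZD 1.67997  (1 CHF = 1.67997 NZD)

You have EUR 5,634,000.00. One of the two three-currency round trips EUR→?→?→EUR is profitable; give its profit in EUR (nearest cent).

Profitable loop is EUR → NZD → CHF → EUR:
EUR 5,634,000.00 ÷ 0.565200 = NZD 9,968,152.87
NZD 9,968,152.87 ÷ 1.67997 = CHF 5,933,530.28
CHF 5,933,530.28 × 0.979018 = EUR 5,809,032.95
Profit = EUR 5,809,032.95 − EUR 5,634,000.00

Profit: EUR 175,032.95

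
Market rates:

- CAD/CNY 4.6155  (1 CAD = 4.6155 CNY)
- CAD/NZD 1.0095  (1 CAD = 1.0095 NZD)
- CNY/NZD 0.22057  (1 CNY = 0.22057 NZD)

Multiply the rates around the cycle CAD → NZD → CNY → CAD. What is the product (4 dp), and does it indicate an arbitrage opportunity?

Around CAD → NZD → CNY → CAD: 1 × 1.0095 ÷ 0.22057 ÷ 4.6155 = 0.991611
Product < 1; profitable direction is CAD → CNY → NZD → CAD.

0.9916 (arbitrage exists)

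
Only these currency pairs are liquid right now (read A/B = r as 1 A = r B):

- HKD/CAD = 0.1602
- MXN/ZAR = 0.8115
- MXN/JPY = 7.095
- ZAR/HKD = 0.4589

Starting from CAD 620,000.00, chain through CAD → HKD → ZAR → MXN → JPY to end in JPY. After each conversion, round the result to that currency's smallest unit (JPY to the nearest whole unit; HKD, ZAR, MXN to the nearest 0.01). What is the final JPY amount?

JPY 73,735,223

CAD 620,000.00 ÷ 0.1602 = HKD 3,870,162.30
HKD 3,870,162.30 ÷ 0.4589 = ZAR 8,433,563.52
ZAR 8,433,563.52 ÷ 0.8115 = MXN 10,392,561.33
MXN 10,392,561.33 × 7.095 = JPY 73,735,223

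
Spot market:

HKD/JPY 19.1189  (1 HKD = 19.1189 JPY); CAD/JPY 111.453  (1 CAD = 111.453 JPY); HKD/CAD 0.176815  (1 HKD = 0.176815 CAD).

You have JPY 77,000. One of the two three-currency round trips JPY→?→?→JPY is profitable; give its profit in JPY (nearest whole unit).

Profitable loop is JPY → HKD → CAD → JPY:
JPY 77,000 ÷ 19.1189 = HKD 4,027.43
HKD 4,027.43 × 0.176815 = CAD 712.11
CAD 712.11 × 111.453 = JPY 79,367
Profit = JPY 79,367 − JPY 77,000

Profit: JPY 2,367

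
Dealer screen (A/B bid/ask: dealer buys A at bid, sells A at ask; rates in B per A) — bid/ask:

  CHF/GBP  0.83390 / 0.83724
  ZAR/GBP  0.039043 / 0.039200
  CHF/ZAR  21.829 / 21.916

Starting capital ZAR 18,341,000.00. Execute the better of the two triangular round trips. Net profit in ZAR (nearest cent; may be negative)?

Net profit: ZAR 329,247.00

Best loop ZAR → GBP → CHF → ZAR:
ZAR 18,341,000.00 × 0.039043 (sell ZAR at bid) = GBP 716,087.66
GBP 716,087.66 ÷ 0.83724 (buy CHF at ask) = CHF 855,295.57
CHF 855,295.57 × 21.829 (sell CHF at bid) = ZAR 18,670,247.00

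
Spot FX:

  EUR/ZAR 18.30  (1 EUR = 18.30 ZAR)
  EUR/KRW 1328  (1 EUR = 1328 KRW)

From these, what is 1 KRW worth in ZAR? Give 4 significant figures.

1 KRW ÷ 1328 = 0.000753012 EUR
0.000753012 EUR × 18.30 = 0.0137801 ZAR

KRW/ZAR = 0.01378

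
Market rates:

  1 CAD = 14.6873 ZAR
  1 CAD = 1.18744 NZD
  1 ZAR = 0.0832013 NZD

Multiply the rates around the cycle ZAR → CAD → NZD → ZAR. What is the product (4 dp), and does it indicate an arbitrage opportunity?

0.9717 (arbitrage exists)

Around ZAR → CAD → NZD → ZAR: 1 ÷ 14.6873 × 1.18744 ÷ 0.0832013 = 0.971717
Product < 1; profitable direction is ZAR → NZD → CAD → ZAR.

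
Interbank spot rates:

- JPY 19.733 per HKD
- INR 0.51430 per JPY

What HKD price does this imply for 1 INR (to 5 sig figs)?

INR/HKD = 0.098535

1 INR ÷ 0.51430 = 1.94439 JPY
1.94439 JPY ÷ 19.733 = 0.098535 HKD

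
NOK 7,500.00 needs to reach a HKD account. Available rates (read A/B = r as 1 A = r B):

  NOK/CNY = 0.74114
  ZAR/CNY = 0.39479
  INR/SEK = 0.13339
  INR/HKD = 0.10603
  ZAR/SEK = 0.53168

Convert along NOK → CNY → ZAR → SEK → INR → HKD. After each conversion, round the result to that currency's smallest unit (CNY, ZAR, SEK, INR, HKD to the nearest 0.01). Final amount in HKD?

NOK 7,500.00 × 0.74114 = CNY 5,558.55
CNY 5,558.55 ÷ 0.39479 = ZAR 14,079.76
ZAR 14,079.76 × 0.53168 = SEK 7,485.93
SEK 7,485.93 ÷ 0.13339 = INR 56,120.62
INR 56,120.62 × 0.10603 = HKD 5,950.47

HKD 5,950.47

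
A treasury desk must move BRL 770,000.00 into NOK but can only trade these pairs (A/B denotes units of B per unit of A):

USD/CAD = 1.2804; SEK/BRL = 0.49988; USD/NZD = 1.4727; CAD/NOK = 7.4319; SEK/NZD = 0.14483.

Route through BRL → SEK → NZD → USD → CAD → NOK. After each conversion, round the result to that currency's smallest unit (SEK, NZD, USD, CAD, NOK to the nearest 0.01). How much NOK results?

BRL 770,000.00 ÷ 0.49988 = SEK 1,540,369.69
SEK 1,540,369.69 × 0.14483 = NZD 223,091.74
NZD 223,091.74 ÷ 1.4727 = USD 151,484.85
USD 151,484.85 × 1.2804 = CAD 193,961.20
CAD 193,961.20 × 7.4319 = NOK 1,441,500.24

NOK 1,441,500.24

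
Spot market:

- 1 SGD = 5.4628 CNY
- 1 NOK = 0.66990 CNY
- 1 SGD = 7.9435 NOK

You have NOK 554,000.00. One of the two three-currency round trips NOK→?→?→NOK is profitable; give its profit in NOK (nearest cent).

Profit: NOK 14,726.14

Profitable loop is NOK → SGD → CNY → NOK:
NOK 554,000.00 ÷ 7.9435 = SGD 69,742.56
SGD 69,742.56 × 5.4628 = CNY 380,989.64
CNY 380,989.64 ÷ 0.66990 = NOK 568,726.14
Profit = NOK 568,726.14 − NOK 554,000.00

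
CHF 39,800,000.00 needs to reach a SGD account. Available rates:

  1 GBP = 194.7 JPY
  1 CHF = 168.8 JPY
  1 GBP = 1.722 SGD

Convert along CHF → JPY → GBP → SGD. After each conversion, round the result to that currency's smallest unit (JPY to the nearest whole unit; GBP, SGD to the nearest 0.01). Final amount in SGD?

CHF 39,800,000.00 × 168.8 = JPY 6,718,240,000
JPY 6,718,240,000 ÷ 194.7 = GBP 34,505,598.36
GBP 34,505,598.36 × 1.722 = SGD 59,418,640.38

SGD 59,418,640.38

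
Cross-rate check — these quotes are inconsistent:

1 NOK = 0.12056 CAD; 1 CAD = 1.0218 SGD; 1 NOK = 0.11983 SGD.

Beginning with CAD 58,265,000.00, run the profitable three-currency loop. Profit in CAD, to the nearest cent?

Profit: CAD 1,632,863.13

Profitable loop is CAD → SGD → NOK → CAD:
CAD 58,265,000.00 × 1.0218 = SGD 59,535,177.00
SGD 59,535,177.00 ÷ 0.11983 = NOK 496,830,317.95
NOK 496,830,317.95 × 0.12056 = CAD 59,897,863.13
Profit = CAD 59,897,863.13 − CAD 58,265,000.00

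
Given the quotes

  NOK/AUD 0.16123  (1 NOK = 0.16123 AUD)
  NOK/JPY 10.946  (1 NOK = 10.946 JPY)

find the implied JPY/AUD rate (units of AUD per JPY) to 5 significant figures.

JPY/AUD = 0.014730

1 JPY ÷ 10.946 = 0.0913576 NOK
0.0913576 NOK × 0.16123 = 0.0147296 AUD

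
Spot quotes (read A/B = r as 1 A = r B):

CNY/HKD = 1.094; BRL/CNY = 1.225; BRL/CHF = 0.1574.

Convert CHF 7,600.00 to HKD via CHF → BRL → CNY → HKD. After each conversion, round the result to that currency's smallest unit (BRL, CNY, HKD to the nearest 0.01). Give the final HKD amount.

HKD 64,708.64

CHF 7,600.00 ÷ 0.1574 = BRL 48,284.63
BRL 48,284.63 × 1.225 = CNY 59,148.67
CNY 59,148.67 × 1.094 = HKD 64,708.64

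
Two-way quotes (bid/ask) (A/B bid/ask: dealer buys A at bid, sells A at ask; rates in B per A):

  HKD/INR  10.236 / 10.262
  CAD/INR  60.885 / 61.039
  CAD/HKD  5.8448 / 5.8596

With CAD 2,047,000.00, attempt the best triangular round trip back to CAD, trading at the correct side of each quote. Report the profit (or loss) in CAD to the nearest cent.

Net profit: CAD 25,660.51

Best loop CAD → INR → HKD → CAD:
CAD 2,047,000.00 × 60.885 (sell CAD at bid) = INR 124,631,595.00
INR 124,631,595.00 ÷ 10.262 (buy HKD at ask) = HKD 12,144,961.51
HKD 12,144,961.51 ÷ 5.8596 (buy CAD at ask) = CAD 2,072,660.51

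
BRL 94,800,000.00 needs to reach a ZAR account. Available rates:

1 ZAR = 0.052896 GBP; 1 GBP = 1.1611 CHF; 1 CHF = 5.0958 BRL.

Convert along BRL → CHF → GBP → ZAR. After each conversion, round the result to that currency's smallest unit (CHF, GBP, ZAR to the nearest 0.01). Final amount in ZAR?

BRL 94,800,000.00 ÷ 5.0958 = CHF 18,603,555.87
CHF 18,603,555.87 ÷ 1.1611 = GBP 16,022,354.55
GBP 16,022,354.55 ÷ 0.052896 = ZAR 302,902,952.02

ZAR 302,902,952.02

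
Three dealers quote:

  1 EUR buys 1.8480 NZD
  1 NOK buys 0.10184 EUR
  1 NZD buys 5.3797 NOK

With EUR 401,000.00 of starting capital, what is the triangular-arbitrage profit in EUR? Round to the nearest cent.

Profitable loop is EUR → NZD → NOK → EUR:
EUR 401,000.00 × 1.8480 = NZD 741,048.00
NZD 741,048.00 × 5.3797 = NOK 3,986,615.93
NOK 3,986,615.93 × 0.10184 = EUR 405,996.97
Profit = EUR 405,996.97 − EUR 401,000.00

Profit: EUR 4,996.97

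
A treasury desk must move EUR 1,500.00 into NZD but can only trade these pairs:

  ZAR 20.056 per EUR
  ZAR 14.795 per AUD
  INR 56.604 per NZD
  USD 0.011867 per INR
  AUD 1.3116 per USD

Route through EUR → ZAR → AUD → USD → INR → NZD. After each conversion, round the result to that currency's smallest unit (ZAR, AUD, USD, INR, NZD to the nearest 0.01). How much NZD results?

EUR 1,500.00 × 20.056 = ZAR 30,084.00
ZAR 30,084.00 ÷ 14.795 = AUD 2,033.39
AUD 2,033.39 ÷ 1.3116 = USD 1,550.31
USD 1,550.31 ÷ 0.011867 = INR 130,640.43
INR 130,640.43 ÷ 56.604 = NZD 2,307.97

NZD 2,307.97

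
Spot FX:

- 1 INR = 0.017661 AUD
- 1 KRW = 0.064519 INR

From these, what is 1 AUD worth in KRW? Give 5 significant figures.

AUD/KRW = 877.60

1 AUD ÷ 0.017661 = 56.6219 INR
56.6219 INR ÷ 0.064519 = 877.601 KRW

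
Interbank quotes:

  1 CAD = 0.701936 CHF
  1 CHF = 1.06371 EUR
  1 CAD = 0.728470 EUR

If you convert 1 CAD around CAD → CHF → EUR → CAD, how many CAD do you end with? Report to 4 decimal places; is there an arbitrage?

Around CAD → CHF → EUR → CAD: 1 × 0.701936 × 1.06371 ÷ 0.728470 = 1.024965
Product > 1; profitable direction is CAD → CHF → EUR → CAD.

1.0250 (arbitrage exists)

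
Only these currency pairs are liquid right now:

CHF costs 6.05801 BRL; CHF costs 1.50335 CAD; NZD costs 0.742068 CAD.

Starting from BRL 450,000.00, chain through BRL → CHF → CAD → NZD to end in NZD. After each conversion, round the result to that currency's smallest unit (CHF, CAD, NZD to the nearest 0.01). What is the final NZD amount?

NZD 150,486.98

BRL 450,000.00 ÷ 6.05801 = CHF 74,281.82
CHF 74,281.82 × 1.50335 = CAD 111,671.57
CAD 111,671.57 ÷ 0.742068 = NZD 150,486.98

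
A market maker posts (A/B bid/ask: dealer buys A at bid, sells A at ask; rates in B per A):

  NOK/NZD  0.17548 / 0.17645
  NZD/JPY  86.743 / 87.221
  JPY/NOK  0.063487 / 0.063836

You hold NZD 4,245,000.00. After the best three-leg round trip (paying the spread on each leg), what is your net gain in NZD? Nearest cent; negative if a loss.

Net profit: NZD 75,851.14

Best loop NZD → NOK → JPY → NZD:
NZD 4,245,000.00 ÷ 0.17645 (buy NOK at ask) = NOK 24,057,806.74
NOK 24,057,806.74 ÷ 0.063836 (buy JPY at ask) = JPY 376,868,957
JPY 376,868,957 ÷ 87.221 (buy NZD at ask) = NZD 4,320,851.14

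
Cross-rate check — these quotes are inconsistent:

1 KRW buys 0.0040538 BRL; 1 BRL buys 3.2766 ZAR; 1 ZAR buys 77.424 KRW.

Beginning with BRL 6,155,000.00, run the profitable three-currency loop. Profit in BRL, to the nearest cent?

Profitable loop is BRL → ZAR → KRW → BRL:
BRL 6,155,000.00 × 3.2766 = ZAR 20,167,473.00
ZAR 20,167,473.00 × 77.424 = KRW 1,561,446,430
KRW 1,561,446,430 × 0.0040538 = BRL 6,329,791.54
Profit = BRL 6,329,791.54 − BRL 6,155,000.00

Profit: BRL 174,791.54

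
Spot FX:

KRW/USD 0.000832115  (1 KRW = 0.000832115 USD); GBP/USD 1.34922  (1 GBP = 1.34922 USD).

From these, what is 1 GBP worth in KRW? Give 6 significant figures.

1 GBP × 1.34922 = 1.34922 USD
1.34922 USD ÷ 0.000832115 = 1621.43 KRW

GBP/KRW = 1621.43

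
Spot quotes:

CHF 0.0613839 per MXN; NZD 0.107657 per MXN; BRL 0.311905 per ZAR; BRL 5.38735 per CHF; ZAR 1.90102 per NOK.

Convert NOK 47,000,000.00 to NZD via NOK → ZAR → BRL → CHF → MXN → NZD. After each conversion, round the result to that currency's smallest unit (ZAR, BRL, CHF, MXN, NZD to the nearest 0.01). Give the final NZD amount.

NZD 9,072,343.50

NOK 47,000,000.00 × 1.90102 = ZAR 89,347,940.00
ZAR 89,347,940.00 × 0.311905 = BRL 27,868,069.23
BRL 27,868,069.23 ÷ 5.38735 = CHF 5,172,871.49
CHF 5,172,871.49 ÷ 0.0613839 = MXN 84,270,818.41
MXN 84,270,818.41 × 0.107657 = NZD 9,072,343.50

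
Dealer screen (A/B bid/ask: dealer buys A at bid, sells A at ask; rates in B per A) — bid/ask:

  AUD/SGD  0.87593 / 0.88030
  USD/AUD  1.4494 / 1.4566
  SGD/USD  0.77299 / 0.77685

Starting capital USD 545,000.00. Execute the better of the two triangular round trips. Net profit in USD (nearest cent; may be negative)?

Net profit: USD 2,127.22

Best loop USD → SGD → AUD → USD:
USD 545,000.00 ÷ 0.77685 (buy SGD at ask) = SGD 701,551.14
SGD 701,551.14 ÷ 0.88030 (buy AUD at ask) = AUD 796,945.51
AUD 796,945.51 ÷ 1.4566 (buy USD at ask) = USD 547,127.22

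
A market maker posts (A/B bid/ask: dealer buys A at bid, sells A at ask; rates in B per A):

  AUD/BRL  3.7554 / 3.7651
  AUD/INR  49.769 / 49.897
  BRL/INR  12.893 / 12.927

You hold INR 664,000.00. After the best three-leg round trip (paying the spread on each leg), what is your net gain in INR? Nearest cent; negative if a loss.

Net profit: INR 14,973.35

Best loop INR → BRL → AUD → INR:
INR 664,000.00 ÷ 12.927 (buy BRL at ask) = BRL 51,365.36
BRL 51,365.36 ÷ 3.7651 (buy AUD at ask) = AUD 13,642.50
AUD 13,642.50 × 49.769 (sell AUD at bid) = INR 678,973.35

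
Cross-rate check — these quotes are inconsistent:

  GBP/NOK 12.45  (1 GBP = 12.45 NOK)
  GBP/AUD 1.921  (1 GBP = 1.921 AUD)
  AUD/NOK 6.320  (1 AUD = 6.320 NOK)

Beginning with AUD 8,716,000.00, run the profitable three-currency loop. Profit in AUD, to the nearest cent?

Profitable loop is AUD → GBP → NOK → AUD:
AUD 8,716,000.00 ÷ 1.921 = GBP 4,537,220.20
GBP 4,537,220.20 × 12.45 = NOK 56,488,391.46
NOK 56,488,391.46 ÷ 6.320 = AUD 8,938,036.62
Profit = AUD 8,938,036.62 − AUD 8,716,000.00

Profit: AUD 222,036.62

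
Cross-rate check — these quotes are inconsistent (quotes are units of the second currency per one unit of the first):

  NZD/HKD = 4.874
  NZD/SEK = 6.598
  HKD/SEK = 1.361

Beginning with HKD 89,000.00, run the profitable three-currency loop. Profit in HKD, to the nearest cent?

Profitable loop is HKD → SEK → NZD → HKD:
HKD 89,000.00 × 1.361 = SEK 121,129.00
SEK 121,129.00 ÷ 6.598 = NZD 18,358.44
NZD 18,358.44 × 4.874 = HKD 89,479.05
Profit = HKD 89,479.05 − HKD 89,000.00

Profit: HKD 479.05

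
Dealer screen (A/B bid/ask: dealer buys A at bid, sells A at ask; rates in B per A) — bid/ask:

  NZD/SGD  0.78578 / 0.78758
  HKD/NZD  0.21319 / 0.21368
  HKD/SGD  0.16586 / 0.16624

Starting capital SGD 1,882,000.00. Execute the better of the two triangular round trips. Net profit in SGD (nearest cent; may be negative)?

Net profit: SGD 14,495.82

Best loop SGD → HKD → NZD → SGD:
SGD 1,882,000.00 ÷ 0.16624 (buy HKD at ask) = HKD 11,320,981.71
HKD 11,320,981.71 × 0.21319 (sell HKD at bid) = NZD 2,413,520.09
NZD 2,413,520.09 × 0.78578 (sell NZD at bid) = SGD 1,896,495.82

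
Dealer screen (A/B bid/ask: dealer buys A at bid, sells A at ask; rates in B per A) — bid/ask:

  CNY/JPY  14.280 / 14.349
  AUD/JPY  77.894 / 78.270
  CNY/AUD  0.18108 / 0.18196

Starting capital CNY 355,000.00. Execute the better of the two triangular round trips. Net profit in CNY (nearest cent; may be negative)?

Net profit: CNY 946.97

Best loop CNY → JPY → AUD → CNY:
CNY 355,000.00 × 14.280 (sell CNY at bid) = JPY 5,069,400
JPY 5,069,400 ÷ 78.270 (buy AUD at ask) = AUD 64,768.11
AUD 64,768.11 ÷ 0.18196 (buy CNY at ask) = CNY 355,946.97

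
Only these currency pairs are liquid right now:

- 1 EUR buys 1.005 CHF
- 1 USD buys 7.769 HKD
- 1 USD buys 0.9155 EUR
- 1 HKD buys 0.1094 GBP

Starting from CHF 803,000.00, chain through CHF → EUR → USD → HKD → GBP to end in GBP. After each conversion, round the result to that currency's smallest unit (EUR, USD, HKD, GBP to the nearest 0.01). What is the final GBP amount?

CHF 803,000.00 ÷ 1.005 = EUR 799,004.98
EUR 799,004.98 ÷ 0.9155 = USD 872,752.57
USD 872,752.57 × 7.769 = HKD 6,780,414.72
HKD 6,780,414.72 × 0.1094 = GBP 741,777.37

GBP 741,777.37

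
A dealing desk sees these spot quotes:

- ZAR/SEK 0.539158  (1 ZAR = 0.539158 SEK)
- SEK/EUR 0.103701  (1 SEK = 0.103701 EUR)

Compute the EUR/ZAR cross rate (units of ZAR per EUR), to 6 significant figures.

EUR/ZAR = 17.8855

1 EUR ÷ 0.103701 = 9.64311 SEK
9.64311 SEK ÷ 0.539158 = 17.8855 ZAR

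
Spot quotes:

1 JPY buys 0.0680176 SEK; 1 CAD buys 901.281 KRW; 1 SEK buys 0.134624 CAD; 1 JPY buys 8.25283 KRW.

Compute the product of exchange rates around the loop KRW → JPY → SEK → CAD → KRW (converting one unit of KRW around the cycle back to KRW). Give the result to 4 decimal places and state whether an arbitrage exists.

Around KRW → JPY → SEK → CAD → KRW: 1 ÷ 8.25283 × 0.0680176 × 0.134624 × 901.281 = 1.000003
Product ≈ 1 (deviation 0.000%, within rounding noise).

1.0000 (no arbitrage)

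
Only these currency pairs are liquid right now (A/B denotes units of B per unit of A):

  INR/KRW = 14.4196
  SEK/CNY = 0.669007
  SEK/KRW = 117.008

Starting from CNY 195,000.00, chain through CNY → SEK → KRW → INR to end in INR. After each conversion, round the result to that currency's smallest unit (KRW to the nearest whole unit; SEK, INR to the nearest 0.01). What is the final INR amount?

CNY 195,000.00 ÷ 0.669007 = SEK 291,476.77
SEK 291,476.77 × 117.008 = KRW 34,105,114
KRW 34,105,114 ÷ 14.4196 = INR 2,365,191.41

INR 2,365,191.41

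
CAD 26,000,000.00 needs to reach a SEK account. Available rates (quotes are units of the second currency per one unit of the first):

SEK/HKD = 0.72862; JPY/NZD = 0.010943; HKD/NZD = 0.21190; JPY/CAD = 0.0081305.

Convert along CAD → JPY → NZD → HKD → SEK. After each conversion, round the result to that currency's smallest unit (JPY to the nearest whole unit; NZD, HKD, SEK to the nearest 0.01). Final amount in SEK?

CAD 26,000,000.00 ÷ 0.0081305 = JPY 3,197,835,311
JPY 3,197,835,311 × 0.010943 = NZD 34,993,911.81
NZD 34,993,911.81 ÷ 0.21190 = HKD 165,143,519.63
HKD 165,143,519.63 ÷ 0.72862 = SEK 226,652,465.80

SEK 226,652,465.80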